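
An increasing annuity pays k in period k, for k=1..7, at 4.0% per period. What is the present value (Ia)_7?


(Ia)_n = sum_{k=1}^{n} k * v^k, v = 1/(1+i)
v = 0.961538
Sum computed term by term:
(Ia)_7 = 23.0678


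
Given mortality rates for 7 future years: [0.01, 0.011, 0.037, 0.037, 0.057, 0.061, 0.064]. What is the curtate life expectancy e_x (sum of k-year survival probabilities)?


e_x = sum_{k=1}^{n} k_p_x
k_p_x values:
  1_p_x = 0.99
  2_p_x = 0.97911
  3_p_x = 0.942883
  4_p_x = 0.907996
  5_p_x = 0.85624
  6_p_x = 0.80401
  7_p_x = 0.752553
e_x = 6.2328


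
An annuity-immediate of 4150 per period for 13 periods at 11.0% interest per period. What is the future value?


FV = PMT * ((1+i)^n - 1) / i
= 4150 * ((1.11)^13 - 1) / 0.11
= 4150 * (3.88328 - 1) / 0.11
= 108778.297


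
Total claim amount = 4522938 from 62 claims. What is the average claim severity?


severity = total / number
= 4522938 / 62
= 72950.6129


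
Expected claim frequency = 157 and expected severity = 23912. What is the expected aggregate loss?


E[S] = E[N] * E[X]
= 157 * 23912
= 3.7542e+06


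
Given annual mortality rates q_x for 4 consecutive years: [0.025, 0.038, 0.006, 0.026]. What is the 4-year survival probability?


p_k = 1 - q_k for each year
Survival = product of (1 - q_k)
= 0.975 * 0.962 * 0.994 * 0.974
= 0.9081


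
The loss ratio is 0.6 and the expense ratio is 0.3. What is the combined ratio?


Combined ratio = loss ratio + expense ratio
= 0.6 + 0.3
= 0.9


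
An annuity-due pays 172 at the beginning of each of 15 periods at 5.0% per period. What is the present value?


PV_due = PMT * (1-(1+i)^(-n))/i * (1+i)
PV_immediate = 1785.3012
PV_due = 1785.3012 * 1.05
= 1874.5662


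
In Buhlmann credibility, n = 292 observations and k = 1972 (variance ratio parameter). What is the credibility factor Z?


Z = n / (n + k)
= 292 / (292 + 1972)
= 292 / 2264
= 0.129


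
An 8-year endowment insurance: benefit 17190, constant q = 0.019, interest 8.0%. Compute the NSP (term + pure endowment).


Term component = 1770.2711
Pure endowment = 8_p_x * v^8 * benefit = 0.857733 * 0.540269 * 17190 = 7965.9558
NSP = 9736.2269


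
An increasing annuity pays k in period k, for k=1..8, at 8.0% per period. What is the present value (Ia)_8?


(Ia)_n = sum_{k=1}^{n} k * v^k, v = 1/(1+i)
v = 0.925926
Sum computed term by term:
(Ia)_8 = 23.5527


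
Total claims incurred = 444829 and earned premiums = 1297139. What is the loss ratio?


Loss ratio = claims / premiums
= 444829 / 1297139
= 0.3429


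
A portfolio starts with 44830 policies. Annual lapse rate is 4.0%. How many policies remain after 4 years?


remaining = initial * (1 - lapse)^years
= 44830 * (1 - 0.04)^4
= 44830 * 0.849347
= 38076.2063


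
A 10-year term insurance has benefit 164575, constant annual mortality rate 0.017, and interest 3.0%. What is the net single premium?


NSP = benefit * sum_{k=0}^{n-1} k_p_x * q * v^(k+1)
With constant q=0.017, v=0.970874
Sum = 0.13497
NSP = 164575 * 0.13497
= 22212.6077


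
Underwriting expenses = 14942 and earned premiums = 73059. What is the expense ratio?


Expense ratio = expenses / premiums
= 14942 / 73059
= 0.2045


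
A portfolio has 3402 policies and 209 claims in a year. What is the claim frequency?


frequency = claims / policies
= 209 / 3402
= 0.0614


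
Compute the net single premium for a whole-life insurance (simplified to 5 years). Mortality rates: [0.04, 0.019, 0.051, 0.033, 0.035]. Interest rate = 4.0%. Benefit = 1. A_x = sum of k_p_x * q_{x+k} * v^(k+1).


v = 0.961538
Year 0: k_p_x=1.0, q=0.04, term=0.038462
Year 1: k_p_x=0.96, q=0.019, term=0.016864
Year 2: k_p_x=0.94176, q=0.051, term=0.042698
Year 3: k_p_x=0.89373, q=0.033, term=0.025211
Year 4: k_p_x=0.864237, q=0.035, term=0.024862
A_x = 0.1481


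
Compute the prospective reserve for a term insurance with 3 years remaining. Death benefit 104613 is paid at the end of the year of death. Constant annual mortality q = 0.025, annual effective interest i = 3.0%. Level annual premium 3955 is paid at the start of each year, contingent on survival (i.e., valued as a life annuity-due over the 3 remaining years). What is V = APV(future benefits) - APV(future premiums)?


v = 1/(1+i) = 0.970874
APV(future benefits) per unit = sum_{k=0}^{2} k_p_x * q * v^(k+1) = 0.068997
APV(future benefits) = 104613 * 0.068997 = 7217.9344
Life annuity-due factor ä_{x:3} = sum_{k=0}^{2} k_p_x * v^k = 2.842657
APV(future premiums) = 3955 * 2.842657 = 11242.7091
V = 7217.9344 - 11242.7091
= -4024.7748


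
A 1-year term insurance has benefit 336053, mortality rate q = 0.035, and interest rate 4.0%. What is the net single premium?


NSP = benefit * q * v
v = 1/(1+i) = 0.961538
NSP = 336053 * 0.035 * 0.961538
= 11309.476


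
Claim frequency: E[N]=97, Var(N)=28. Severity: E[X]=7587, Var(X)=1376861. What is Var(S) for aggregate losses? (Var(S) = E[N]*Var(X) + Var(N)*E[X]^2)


Var(S) = E[N]*Var(X) + Var(N)*E[X]^2
= 97*1376861 + 28*7587^2
= 133555517 + 1611751932
= 1.7453e+09


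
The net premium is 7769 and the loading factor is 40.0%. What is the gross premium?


Gross = net * (1 + loading)
= 7769 * (1 + 0.4)
= 7769 * 1.4
= 10876.6


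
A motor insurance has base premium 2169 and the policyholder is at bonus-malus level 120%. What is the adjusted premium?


adjusted = base * BM_level / 100
= 2169 * 120 / 100
= 2169 * 1.2
= 2602.8


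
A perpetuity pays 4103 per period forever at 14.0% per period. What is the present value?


PV = PMT / i
= 4103 / 0.14
= 29307.1429


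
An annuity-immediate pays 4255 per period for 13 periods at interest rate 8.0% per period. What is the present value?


PV = PMT * (1 - (1+i)^(-n)) / i
= 4255 * (1 - (1+0.08)^(-13)) / 0.08
= 4255 * (1 - 0.367698) / 0.08
= 4255 * 7.903776
= 33630.5666


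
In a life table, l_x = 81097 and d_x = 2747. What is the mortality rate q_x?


q_x = d_x / l_x
= 2747 / 81097
= 0.0339


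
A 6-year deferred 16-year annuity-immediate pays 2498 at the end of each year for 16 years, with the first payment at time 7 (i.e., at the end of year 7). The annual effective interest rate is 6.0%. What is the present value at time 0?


PV at time 6 of the 16-year annuity-immediate:
a_n = 2498 * (1-(1+0.06)^(-16))/0.06 = 25244.5264
Discount back 6 years to time 0:
PV = 25244.5264 * (1+0.06)^(-6)
= 25244.5264 * 0.704961
= 17796.395


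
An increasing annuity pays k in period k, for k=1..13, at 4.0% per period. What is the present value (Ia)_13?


(Ia)_n = sum_{k=1}^{n} k * v^k, v = 1/(1+i)
v = 0.961538
Sum computed term by term:
(Ia)_13 = 64.4403


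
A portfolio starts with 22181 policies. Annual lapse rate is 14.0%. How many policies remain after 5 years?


remaining = initial * (1 - lapse)^years
= 22181 * (1 - 0.14)^5
= 22181 * 0.470427
= 10434.5417


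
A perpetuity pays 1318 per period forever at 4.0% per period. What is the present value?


PV = PMT / i
= 1318 / 0.04
= 32950.0


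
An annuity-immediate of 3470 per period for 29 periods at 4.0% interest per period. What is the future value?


FV = PMT * ((1+i)^n - 1) / i
= 3470 * ((1.04)^29 - 1) / 0.04
= 3470 * (3.118651 - 1) / 0.04
= 183793.0135


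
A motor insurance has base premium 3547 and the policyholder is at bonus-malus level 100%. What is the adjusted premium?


adjusted = base * BM_level / 100
= 3547 * 100 / 100
= 3547 * 1.0
= 3547.0


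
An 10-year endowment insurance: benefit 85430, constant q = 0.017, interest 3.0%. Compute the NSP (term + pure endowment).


Term component = 11530.4456
Pure endowment = 10_p_x * v^10 * benefit = 0.842433 * 0.744094 * 85430 = 53551.7093
NSP = 65082.1549


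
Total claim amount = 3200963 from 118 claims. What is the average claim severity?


severity = total / number
= 3200963 / 118
= 27126.8051


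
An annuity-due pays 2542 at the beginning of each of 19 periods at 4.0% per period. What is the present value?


PV_due = PMT * (1-(1+i)^(-n))/i * (1+i)
PV_immediate = 33386.474
PV_due = 33386.474 * 1.04
= 34721.9329


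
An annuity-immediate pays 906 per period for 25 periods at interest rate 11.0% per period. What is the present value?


PV = PMT * (1 - (1+i)^(-n)) / i
= 906 * (1 - (1+0.11)^(-25)) / 0.11
= 906 * (1 - 0.073608) / 0.11
= 906 * 8.421745
= 7630.1007


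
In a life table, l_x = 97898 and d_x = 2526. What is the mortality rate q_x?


q_x = d_x / l_x
= 2526 / 97898
= 0.0258


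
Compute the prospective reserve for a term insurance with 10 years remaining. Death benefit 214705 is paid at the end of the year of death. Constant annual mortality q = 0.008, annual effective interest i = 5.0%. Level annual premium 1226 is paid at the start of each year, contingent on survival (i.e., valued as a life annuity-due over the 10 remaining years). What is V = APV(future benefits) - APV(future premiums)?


v = 1/(1+i) = 0.952381
APV(future benefits) per unit = sum_{k=0}^{9} k_p_x * q * v^(k+1) = 0.059789
APV(future benefits) = 214705 * 0.059789 = 12836.9582
Life annuity-due factor ä_{x:10} = sum_{k=0}^{9} k_p_x * v^k = 7.847282
APV(future premiums) = 1226 * 7.847282 = 9620.7682
V = 12836.9582 - 9620.7682
= 3216.19


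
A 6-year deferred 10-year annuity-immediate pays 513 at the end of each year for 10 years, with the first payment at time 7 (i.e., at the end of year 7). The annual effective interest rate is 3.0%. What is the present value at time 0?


PV at time 6 of the 10-year annuity-immediate:
a_n = 513 * (1-(1+0.03)^(-10))/0.03 = 4375.9941
Discount back 6 years to time 0:
PV = 4375.9941 * (1+0.03)^(-6)
= 4375.9941 * 0.837484
= 3664.8261


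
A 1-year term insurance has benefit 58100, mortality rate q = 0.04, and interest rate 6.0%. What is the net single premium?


NSP = benefit * q * v
v = 1/(1+i) = 0.943396
NSP = 58100 * 0.04 * 0.943396
= 2192.4528


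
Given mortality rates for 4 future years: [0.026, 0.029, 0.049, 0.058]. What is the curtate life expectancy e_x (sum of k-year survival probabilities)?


e_x = sum_{k=1}^{n} k_p_x
k_p_x values:
  1_p_x = 0.974
  2_p_x = 0.945754
  3_p_x = 0.899412
  4_p_x = 0.847246
e_x = 3.6664


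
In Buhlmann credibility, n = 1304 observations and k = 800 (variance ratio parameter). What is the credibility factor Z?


Z = n / (n + k)
= 1304 / (1304 + 800)
= 1304 / 2104
= 0.6198


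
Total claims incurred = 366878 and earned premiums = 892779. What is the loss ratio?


Loss ratio = claims / premiums
= 366878 / 892779
= 0.4109


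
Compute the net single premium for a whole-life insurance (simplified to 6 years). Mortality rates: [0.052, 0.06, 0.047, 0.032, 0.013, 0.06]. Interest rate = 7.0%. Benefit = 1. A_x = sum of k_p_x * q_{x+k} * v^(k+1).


v = 0.934579
Year 0: k_p_x=1.0, q=0.052, term=0.048598
Year 1: k_p_x=0.948, q=0.06, term=0.049681
Year 2: k_p_x=0.89112, q=0.047, term=0.034189
Year 3: k_p_x=0.849237, q=0.032, term=0.020732
Year 4: k_p_x=0.822062, q=0.013, term=0.00762
Year 5: k_p_x=0.811375, q=0.06, term=0.032439
A_x = 0.1933


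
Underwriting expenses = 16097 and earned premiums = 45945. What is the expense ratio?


Expense ratio = expenses / premiums
= 16097 / 45945
= 0.3504


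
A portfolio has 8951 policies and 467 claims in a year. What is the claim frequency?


frequency = claims / policies
= 467 / 8951
= 0.0522


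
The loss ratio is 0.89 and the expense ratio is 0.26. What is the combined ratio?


Combined ratio = loss ratio + expense ratio
= 0.89 + 0.26
= 1.15


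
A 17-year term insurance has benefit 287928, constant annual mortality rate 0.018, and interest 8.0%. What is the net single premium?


NSP = benefit * sum_{k=0}^{n-1} k_p_x * q * v^(k+1)
With constant q=0.018, v=0.925926
Sum = 0.14722
NSP = 287928 * 0.14722
= 42388.7841


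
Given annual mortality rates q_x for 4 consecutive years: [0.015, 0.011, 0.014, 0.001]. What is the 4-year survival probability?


p_k = 1 - q_k for each year
Survival = product of (1 - q_k)
= 0.985 * 0.989 * 0.986 * 0.999
= 0.9596


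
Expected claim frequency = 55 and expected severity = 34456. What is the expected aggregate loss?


E[S] = E[N] * E[X]
= 55 * 34456
= 1.8951e+06


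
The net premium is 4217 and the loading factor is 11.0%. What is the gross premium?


Gross = net * (1 + loading)
= 4217 * (1 + 0.11)
= 4217 * 1.11
= 4680.87


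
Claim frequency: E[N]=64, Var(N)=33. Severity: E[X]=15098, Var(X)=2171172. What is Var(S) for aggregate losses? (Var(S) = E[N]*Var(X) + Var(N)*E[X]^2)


Var(S) = E[N]*Var(X) + Var(N)*E[X]^2
= 64*2171172 + 33*15098^2
= 138955008 + 7522336932
= 7.6613e+09


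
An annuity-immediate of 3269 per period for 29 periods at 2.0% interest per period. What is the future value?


FV = PMT * ((1+i)^n - 1) / i
= 3269 * ((1.02)^29 - 1) / 0.02
= 3269 * (1.775845 - 1) / 0.02
= 126811.8146


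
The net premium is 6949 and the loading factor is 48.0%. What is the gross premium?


Gross = net * (1 + loading)
= 6949 * (1 + 0.48)
= 6949 * 1.48
= 10284.52


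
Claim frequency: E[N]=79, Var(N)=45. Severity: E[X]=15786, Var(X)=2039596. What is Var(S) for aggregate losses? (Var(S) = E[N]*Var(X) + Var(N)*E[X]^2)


Var(S) = E[N]*Var(X) + Var(N)*E[X]^2
= 79*2039596 + 45*15786^2
= 161128084 + 11213900820
= 1.1375e+10


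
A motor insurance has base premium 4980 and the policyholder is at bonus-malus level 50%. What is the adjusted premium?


adjusted = base * BM_level / 100
= 4980 * 50 / 100
= 4980 * 0.5
= 2490.0


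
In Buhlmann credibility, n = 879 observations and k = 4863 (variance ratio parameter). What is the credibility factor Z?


Z = n / (n + k)
= 879 / (879 + 4863)
= 879 / 5742
= 0.1531


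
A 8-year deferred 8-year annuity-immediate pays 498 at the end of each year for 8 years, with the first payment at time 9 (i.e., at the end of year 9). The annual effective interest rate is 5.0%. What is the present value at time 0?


PV at time 8 of the 8-year annuity-immediate:
a_n = 498 * (1-(1+0.05)^(-8))/0.05 = 3218.68
Discount back 8 years to time 0:
PV = 3218.68 * (1+0.05)^(-8)
= 3218.68 * 0.676839
= 2178.5293


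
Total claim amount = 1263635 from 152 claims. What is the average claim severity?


severity = total / number
= 1263635 / 152
= 8313.3882


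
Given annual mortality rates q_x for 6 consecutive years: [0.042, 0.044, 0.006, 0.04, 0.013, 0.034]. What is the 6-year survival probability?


p_k = 1 - q_k for each year
Survival = product of (1 - q_k)
= 0.958 * 0.956 * 0.994 * 0.96 * 0.987 * 0.966
= 0.8332


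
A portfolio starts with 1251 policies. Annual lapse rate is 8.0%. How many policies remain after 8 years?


remaining = initial * (1 - lapse)^years
= 1251 * (1 - 0.08)^8
= 1251 * 0.513219
= 642.0368


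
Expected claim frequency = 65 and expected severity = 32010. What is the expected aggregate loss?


E[S] = E[N] * E[X]
= 65 * 32010
= 2.0806e+06


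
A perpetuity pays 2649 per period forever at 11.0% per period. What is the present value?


PV = PMT / i
= 2649 / 0.11
= 24081.8182


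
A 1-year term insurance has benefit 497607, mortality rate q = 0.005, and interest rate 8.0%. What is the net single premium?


NSP = benefit * q * v
v = 1/(1+i) = 0.925926
NSP = 497607 * 0.005 * 0.925926
= 2303.7361


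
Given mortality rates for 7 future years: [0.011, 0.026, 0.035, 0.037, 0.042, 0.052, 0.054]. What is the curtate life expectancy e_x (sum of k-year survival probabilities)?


e_x = sum_{k=1}^{n} k_p_x
k_p_x values:
  1_p_x = 0.989
  2_p_x = 0.963286
  3_p_x = 0.929571
  4_p_x = 0.895177
  5_p_x = 0.857579
  6_p_x = 0.812985
  7_p_x = 0.769084
e_x = 6.2167


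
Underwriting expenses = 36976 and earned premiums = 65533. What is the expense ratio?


Expense ratio = expenses / premiums
= 36976 / 65533
= 0.5642


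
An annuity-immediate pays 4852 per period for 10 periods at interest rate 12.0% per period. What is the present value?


PV = PMT * (1 - (1+i)^(-n)) / i
= 4852 * (1 - (1+0.12)^(-10)) / 0.12
= 4852 * (1 - 0.321973) / 0.12
= 4852 * 5.650223
= 27414.8821


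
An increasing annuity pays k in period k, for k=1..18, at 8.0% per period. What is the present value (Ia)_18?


(Ia)_n = sum_{k=1}^{n} k * v^k, v = 1/(1+i)
v = 0.925926
Sum computed term by term:
(Ia)_18 = 70.2144


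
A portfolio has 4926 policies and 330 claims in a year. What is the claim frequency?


frequency = claims / policies
= 330 / 4926
= 0.067


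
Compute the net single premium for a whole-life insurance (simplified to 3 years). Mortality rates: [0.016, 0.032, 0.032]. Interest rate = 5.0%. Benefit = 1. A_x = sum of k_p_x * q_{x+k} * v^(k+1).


v = 0.952381
Year 0: k_p_x=1.0, q=0.016, term=0.015238
Year 1: k_p_x=0.984, q=0.032, term=0.028561
Year 2: k_p_x=0.952512, q=0.032, term=0.02633
A_x = 0.0701


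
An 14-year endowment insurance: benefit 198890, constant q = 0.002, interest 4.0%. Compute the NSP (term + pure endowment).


Term component = 4152.8771
Pure endowment = 14_p_x * v^14 * benefit = 0.972361 * 0.577475 * 198890 = 111679.5809
NSP = 115832.458


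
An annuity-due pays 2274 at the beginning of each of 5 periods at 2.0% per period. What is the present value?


PV_due = PMT * (1-(1+i)^(-n))/i * (1+i)
PV_immediate = 10718.4069
PV_due = 10718.4069 * 1.02
= 10932.7751


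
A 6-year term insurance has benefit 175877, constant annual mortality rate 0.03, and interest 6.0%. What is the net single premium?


NSP = benefit * sum_{k=0}^{n-1} k_p_x * q * v^(k+1)
With constant q=0.03, v=0.943396
Sum = 0.137596
NSP = 175877 * 0.137596
= 24199.9485


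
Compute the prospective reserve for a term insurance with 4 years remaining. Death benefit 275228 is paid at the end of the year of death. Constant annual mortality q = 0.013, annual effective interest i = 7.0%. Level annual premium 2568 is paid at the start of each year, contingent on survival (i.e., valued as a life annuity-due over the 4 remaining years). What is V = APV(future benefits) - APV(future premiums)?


v = 1/(1+i) = 0.934579
APV(future benefits) per unit = sum_{k=0}^{3} k_p_x * q * v^(k+1) = 0.04323
APV(future benefits) = 275228 * 0.04323 = 11898.1721
Life annuity-due factor ä_{x:4} = sum_{k=0}^{3} k_p_x * v^k = 3.558181
APV(future premiums) = 2568 * 3.558181 = 9137.4092
V = 11898.1721 - 9137.4092
= 2760.7628


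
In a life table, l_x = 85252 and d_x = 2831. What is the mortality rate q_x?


q_x = d_x / l_x
= 2831 / 85252
= 0.0332


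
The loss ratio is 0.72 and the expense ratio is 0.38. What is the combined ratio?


Combined ratio = loss ratio + expense ratio
= 0.72 + 0.38
= 1.1


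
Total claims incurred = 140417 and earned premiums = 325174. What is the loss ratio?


Loss ratio = claims / premiums
= 140417 / 325174
= 0.4318


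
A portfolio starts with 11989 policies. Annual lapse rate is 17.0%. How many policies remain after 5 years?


remaining = initial * (1 - lapse)^years
= 11989 * (1 - 0.17)^5
= 11989 * 0.393904
= 4722.5158


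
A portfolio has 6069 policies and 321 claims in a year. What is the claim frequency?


frequency = claims / policies
= 321 / 6069
= 0.0529


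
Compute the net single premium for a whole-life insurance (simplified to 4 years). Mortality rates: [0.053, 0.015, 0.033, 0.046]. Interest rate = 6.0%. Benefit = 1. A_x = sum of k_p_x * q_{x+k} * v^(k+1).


v = 0.943396
Year 0: k_p_x=1.0, q=0.053, term=0.05
Year 1: k_p_x=0.947, q=0.015, term=0.012642
Year 2: k_p_x=0.932795, q=0.033, term=0.025845
Year 3: k_p_x=0.902013, q=0.046, term=0.032866
A_x = 0.1214


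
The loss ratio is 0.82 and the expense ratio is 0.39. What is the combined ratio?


Combined ratio = loss ratio + expense ratio
= 0.82 + 0.39
= 1.21


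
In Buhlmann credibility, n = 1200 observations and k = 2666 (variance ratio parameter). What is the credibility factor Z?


Z = n / (n + k)
= 1200 / (1200 + 2666)
= 1200 / 3866
= 0.3104


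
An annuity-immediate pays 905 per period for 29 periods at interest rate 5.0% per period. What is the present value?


PV = PMT * (1 - (1+i)^(-n)) / i
= 905 * (1 - (1+0.05)^(-29)) / 0.05
= 905 * (1 - 0.242946) / 0.05
= 905 * 15.141074
= 13702.6716


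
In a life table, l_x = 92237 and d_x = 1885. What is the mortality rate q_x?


q_x = d_x / l_x
= 1885 / 92237
= 0.0204


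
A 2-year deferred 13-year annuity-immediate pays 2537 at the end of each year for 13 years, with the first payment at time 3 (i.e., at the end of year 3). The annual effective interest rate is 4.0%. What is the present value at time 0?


PV at time 2 of the 13-year annuity-immediate:
a_n = 2537 * (1-(1+0.04)^(-13))/0.04 = 25333.5886
Discount back 2 years to time 0:
PV = 25333.5886 * (1+0.04)^(-2)
= 25333.5886 * 0.924556
= 23422.3267


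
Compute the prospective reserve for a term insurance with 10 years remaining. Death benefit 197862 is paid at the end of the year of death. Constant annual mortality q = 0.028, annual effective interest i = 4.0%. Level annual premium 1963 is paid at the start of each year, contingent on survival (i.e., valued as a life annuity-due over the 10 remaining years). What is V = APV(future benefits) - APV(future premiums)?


v = 1/(1+i) = 0.961538
APV(future benefits) per unit = sum_{k=0}^{9} k_p_x * q * v^(k+1) = 0.202364
APV(future benefits) = 197862 * 0.202364 = 40040.1235
Life annuity-due factor ä_{x:10} = sum_{k=0}^{9} k_p_x * v^k = 7.516373
APV(future premiums) = 1963 * 7.516373 = 14754.6401
V = 40040.1235 - 14754.6401
= 25285.4834


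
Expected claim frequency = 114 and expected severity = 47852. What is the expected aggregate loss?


E[S] = E[N] * E[X]
= 114 * 47852
= 5.4551e+06


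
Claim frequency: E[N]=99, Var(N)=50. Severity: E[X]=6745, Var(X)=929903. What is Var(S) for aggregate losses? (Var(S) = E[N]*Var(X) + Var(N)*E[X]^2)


Var(S) = E[N]*Var(X) + Var(N)*E[X]^2
= 99*929903 + 50*6745^2
= 92060397 + 2274751250
= 2.3668e+09


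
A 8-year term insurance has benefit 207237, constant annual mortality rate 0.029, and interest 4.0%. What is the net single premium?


NSP = benefit * sum_{k=0}^{n-1} k_p_x * q * v^(k+1)
With constant q=0.029, v=0.961538
Sum = 0.177609
NSP = 207237 * 0.177609
= 36807.0966


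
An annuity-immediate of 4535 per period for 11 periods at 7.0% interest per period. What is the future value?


FV = PMT * ((1+i)^n - 1) / i
= 4535 * ((1.07)^11 - 1) / 0.07
= 4535 * (2.104852 - 1) / 0.07
= 71578.6229


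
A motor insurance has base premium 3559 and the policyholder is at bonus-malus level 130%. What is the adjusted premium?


adjusted = base * BM_level / 100
= 3559 * 130 / 100
= 3559 * 1.3
= 4626.7


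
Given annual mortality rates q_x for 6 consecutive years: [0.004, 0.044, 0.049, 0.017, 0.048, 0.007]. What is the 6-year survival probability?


p_k = 1 - q_k for each year
Survival = product of (1 - q_k)
= 0.996 * 0.956 * 0.951 * 0.983 * 0.952 * 0.993
= 0.8415


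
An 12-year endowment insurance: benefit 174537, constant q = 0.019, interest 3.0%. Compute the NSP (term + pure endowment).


Term component = 29970.2268
Pure endowment = 12_p_x * v^12 * benefit = 0.79438 * 0.70138 * 174537 = 97245.3624
NSP = 127215.5892


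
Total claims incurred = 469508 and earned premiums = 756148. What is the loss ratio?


Loss ratio = claims / premiums
= 469508 / 756148
= 0.6209


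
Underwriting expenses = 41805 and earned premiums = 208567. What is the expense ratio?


Expense ratio = expenses / premiums
= 41805 / 208567
= 0.2004


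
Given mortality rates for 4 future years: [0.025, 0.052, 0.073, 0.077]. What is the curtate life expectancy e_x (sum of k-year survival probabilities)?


e_x = sum_{k=1}^{n} k_p_x
k_p_x values:
  1_p_x = 0.975
  2_p_x = 0.9243
  3_p_x = 0.856826
  4_p_x = 0.79085
e_x = 3.547


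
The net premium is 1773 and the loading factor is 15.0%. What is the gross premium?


Gross = net * (1 + loading)
= 1773 * (1 + 0.15)
= 1773 * 1.15
= 2038.95


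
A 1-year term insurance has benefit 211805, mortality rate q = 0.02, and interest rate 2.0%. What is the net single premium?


NSP = benefit * q * v
v = 1/(1+i) = 0.980392
NSP = 211805 * 0.02 * 0.980392
= 4153.0392


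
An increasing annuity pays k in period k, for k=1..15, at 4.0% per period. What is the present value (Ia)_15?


(Ia)_n = sum_{k=1}^{n} k * v^k, v = 1/(1+i)
v = 0.961538
Sum computed term by term:
(Ia)_15 = 80.8539


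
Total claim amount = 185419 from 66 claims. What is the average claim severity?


severity = total / number
= 185419 / 66
= 2809.3788


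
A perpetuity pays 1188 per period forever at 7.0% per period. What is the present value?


PV = PMT / i
= 1188 / 0.07
= 16971.4286


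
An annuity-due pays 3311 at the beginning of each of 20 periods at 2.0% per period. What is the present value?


PV_due = PMT * (1-(1+i)^(-n))/i * (1+i)
PV_immediate = 54139.5958
PV_due = 54139.5958 * 1.02
= 55222.3877


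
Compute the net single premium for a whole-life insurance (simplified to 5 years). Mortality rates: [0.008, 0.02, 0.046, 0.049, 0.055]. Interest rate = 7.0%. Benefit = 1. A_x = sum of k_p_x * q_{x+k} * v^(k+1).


v = 0.934579
Year 0: k_p_x=1.0, q=0.008, term=0.007477
Year 1: k_p_x=0.992, q=0.02, term=0.017329
Year 2: k_p_x=0.97216, q=0.046, term=0.036504
Year 3: k_p_x=0.927441, q=0.049, term=0.034669
Year 4: k_p_x=0.881996, q=0.055, term=0.034587
A_x = 0.1306


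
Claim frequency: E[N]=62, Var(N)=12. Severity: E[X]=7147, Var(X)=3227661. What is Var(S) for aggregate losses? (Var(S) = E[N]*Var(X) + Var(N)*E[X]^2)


Var(S) = E[N]*Var(X) + Var(N)*E[X]^2
= 62*3227661 + 12*7147^2
= 200114982 + 612955308
= 8.1307e+08


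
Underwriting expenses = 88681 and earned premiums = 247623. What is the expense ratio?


Expense ratio = expenses / premiums
= 88681 / 247623
= 0.3581


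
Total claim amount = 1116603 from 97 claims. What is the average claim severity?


severity = total / number
= 1116603 / 97
= 11511.3711


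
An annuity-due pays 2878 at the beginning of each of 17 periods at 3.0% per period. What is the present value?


PV_due = PMT * (1-(1+i)^(-n))/i * (1+i)
PV_immediate = 37892.089
PV_due = 37892.089 * 1.03
= 39028.8516


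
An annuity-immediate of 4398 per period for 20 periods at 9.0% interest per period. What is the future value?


FV = PMT * ((1+i)^n - 1) / i
= 4398 * ((1.09)^20 - 1) / 0.09
= 4398 * (5.604411 - 1) / 0.09
= 225002.2062


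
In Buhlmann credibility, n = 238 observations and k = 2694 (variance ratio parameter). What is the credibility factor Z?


Z = n / (n + k)
= 238 / (238 + 2694)
= 238 / 2932
= 0.0812


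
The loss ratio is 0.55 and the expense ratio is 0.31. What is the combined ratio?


Combined ratio = loss ratio + expense ratio
= 0.55 + 0.31
= 0.86


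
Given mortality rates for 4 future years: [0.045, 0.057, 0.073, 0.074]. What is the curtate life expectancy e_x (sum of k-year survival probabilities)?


e_x = sum_{k=1}^{n} k_p_x
k_p_x values:
  1_p_x = 0.955
  2_p_x = 0.900565
  3_p_x = 0.834824
  4_p_x = 0.773047
e_x = 3.4634


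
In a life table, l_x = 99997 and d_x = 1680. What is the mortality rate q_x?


q_x = d_x / l_x
= 1680 / 99997
= 0.0168


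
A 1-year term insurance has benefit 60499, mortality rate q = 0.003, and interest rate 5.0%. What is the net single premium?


NSP = benefit * q * v
v = 1/(1+i) = 0.952381
NSP = 60499 * 0.003 * 0.952381
= 172.8543


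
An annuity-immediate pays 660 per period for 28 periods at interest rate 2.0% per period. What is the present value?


PV = PMT * (1 - (1+i)^(-n)) / i
= 660 * (1 - (1+0.02)^(-28)) / 0.02
= 660 * (1 - 0.574375) / 0.02
= 660 * 21.281272
= 14045.6398


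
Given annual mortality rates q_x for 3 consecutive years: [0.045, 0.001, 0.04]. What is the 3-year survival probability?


p_k = 1 - q_k for each year
Survival = product of (1 - q_k)
= 0.955 * 0.999 * 0.96
= 0.9159


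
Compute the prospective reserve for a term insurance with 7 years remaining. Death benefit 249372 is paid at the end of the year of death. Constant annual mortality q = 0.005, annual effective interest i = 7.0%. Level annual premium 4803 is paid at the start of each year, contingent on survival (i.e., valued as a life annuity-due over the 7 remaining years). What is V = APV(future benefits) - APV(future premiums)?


v = 1/(1+i) = 0.934579
APV(future benefits) per unit = sum_{k=0}^{6} k_p_x * q * v^(k+1) = 0.026581
APV(future benefits) = 249372 * 0.026581 = 6628.6779
Life annuity-due factor ä_{x:7} = sum_{k=0}^{6} k_p_x * v^k = 5.688438
APV(future premiums) = 4803 * 5.688438 = 27321.5661
V = 6628.6779 - 27321.5661
= -20692.8882


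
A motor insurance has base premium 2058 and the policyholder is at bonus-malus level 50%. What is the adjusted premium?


adjusted = base * BM_level / 100
= 2058 * 50 / 100
= 2058 * 0.5
= 1029.0


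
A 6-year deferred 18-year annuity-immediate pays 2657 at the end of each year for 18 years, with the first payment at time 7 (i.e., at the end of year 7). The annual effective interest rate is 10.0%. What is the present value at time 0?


PV at time 6 of the 18-year annuity-immediate:
a_n = 2657 * (1-(1+0.1)^(-18))/0.1 = 21791.152
Discount back 6 years to time 0:
PV = 21791.152 * (1+0.1)^(-6)
= 21791.152 * 0.564474
= 12300.5372


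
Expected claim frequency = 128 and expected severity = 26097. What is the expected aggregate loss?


E[S] = E[N] * E[X]
= 128 * 26097
= 3.3404e+06


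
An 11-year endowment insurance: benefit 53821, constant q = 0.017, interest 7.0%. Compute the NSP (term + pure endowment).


Term component = 6379.1465
Pure endowment = 11_p_x * v^11 * benefit = 0.828111 * 0.475093 * 53821 = 21174.7799
NSP = 27553.9263


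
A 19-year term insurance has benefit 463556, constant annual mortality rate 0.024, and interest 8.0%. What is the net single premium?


NSP = benefit * sum_{k=0}^{n-1} k_p_x * q * v^(k+1)
With constant q=0.024, v=0.925926
Sum = 0.197066
NSP = 463556 * 0.197066
= 91351.0709


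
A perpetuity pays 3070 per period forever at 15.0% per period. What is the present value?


PV = PMT / i
= 3070 / 0.15
= 20466.6667


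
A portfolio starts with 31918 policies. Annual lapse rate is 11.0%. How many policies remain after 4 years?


remaining = initial * (1 - lapse)^years
= 31918 * (1 - 0.11)^4
= 31918 * 0.627422
= 20026.0685


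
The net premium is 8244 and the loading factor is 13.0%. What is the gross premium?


Gross = net * (1 + loading)
= 8244 * (1 + 0.13)
= 8244 * 1.13
= 9315.72


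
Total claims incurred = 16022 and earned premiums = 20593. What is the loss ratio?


Loss ratio = claims / premiums
= 16022 / 20593
= 0.778


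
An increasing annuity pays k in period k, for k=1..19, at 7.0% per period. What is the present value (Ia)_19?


(Ia)_n = sum_{k=1}^{n} k * v^k, v = 1/(1+i)
v = 0.934579
Sum computed term by term:
(Ia)_19 = 82.9347


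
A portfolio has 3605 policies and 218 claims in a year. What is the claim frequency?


frequency = claims / policies
= 218 / 3605
= 0.0605


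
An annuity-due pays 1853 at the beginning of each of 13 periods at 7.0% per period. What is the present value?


PV_due = PMT * (1-(1+i)^(-n))/i * (1+i)
PV_immediate = 15486.7268
PV_due = 15486.7268 * 1.07
= 16570.7977


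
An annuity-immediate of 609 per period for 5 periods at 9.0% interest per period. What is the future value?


FV = PMT * ((1+i)^n - 1) / i
= 609 * ((1.09)^5 - 1) / 0.09
= 609 * (1.538624 - 1) / 0.09
= 3644.6888


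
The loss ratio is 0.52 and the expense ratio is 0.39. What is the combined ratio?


Combined ratio = loss ratio + expense ratio
= 0.52 + 0.39
= 0.91


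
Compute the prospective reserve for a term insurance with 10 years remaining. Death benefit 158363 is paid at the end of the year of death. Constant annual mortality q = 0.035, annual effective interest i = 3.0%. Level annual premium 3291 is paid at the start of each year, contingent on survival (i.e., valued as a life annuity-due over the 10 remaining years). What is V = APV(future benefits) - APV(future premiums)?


v = 1/(1+i) = 0.970874
APV(future benefits) per unit = sum_{k=0}^{9} k_p_x * q * v^(k+1) = 0.257882
APV(future benefits) = 158363 * 0.257882 = 40839.0104
Life annuity-due factor ä_{x:10} = sum_{k=0}^{9} k_p_x * v^k = 7.589107
APV(future premiums) = 3291 * 7.589107 = 24975.7508
V = 40839.0104 - 24975.7508
= 15863.2596


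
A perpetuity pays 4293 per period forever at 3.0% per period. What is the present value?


PV = PMT / i
= 4293 / 0.03
= 143100.0


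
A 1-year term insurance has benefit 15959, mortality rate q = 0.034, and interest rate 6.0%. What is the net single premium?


NSP = benefit * q * v
v = 1/(1+i) = 0.943396
NSP = 15959 * 0.034 * 0.943396
= 511.8925


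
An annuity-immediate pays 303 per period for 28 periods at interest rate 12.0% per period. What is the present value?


PV = PMT * (1 - (1+i)^(-n)) / i
= 303 * (1 - (1+0.12)^(-28)) / 0.12
= 303 * (1 - 0.041869) / 0.12
= 303 * 7.984423
= 2419.2801


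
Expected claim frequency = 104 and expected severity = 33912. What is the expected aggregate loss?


E[S] = E[N] * E[X]
= 104 * 33912
= 3.5268e+06


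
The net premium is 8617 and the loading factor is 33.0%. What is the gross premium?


Gross = net * (1 + loading)
= 8617 * (1 + 0.33)
= 8617 * 1.33
= 11460.61


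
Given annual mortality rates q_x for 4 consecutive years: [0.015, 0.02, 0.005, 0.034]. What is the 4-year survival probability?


p_k = 1 - q_k for each year
Survival = product of (1 - q_k)
= 0.985 * 0.98 * 0.995 * 0.966
= 0.9278


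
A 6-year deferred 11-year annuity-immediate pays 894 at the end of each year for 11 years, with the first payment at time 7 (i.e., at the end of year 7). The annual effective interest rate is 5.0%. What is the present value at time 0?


PV at time 6 of the 11-year annuity-immediate:
a_n = 894 * (1-(1+0.05)^(-11))/0.05 = 7425.9343
Discount back 6 years to time 0:
PV = 7425.9343 * (1+0.05)^(-6)
= 7425.9343 * 0.746215
= 5541.3465


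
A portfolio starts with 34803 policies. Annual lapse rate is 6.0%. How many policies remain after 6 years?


remaining = initial * (1 - lapse)^years
= 34803 * (1 - 0.06)^6
= 34803 * 0.68987
= 24009.538


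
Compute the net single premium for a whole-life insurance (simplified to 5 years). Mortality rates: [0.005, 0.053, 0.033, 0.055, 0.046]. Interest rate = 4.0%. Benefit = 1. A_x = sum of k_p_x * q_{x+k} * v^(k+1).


v = 0.961538
Year 0: k_p_x=1.0, q=0.005, term=0.004808
Year 1: k_p_x=0.995, q=0.053, term=0.048756
Year 2: k_p_x=0.942265, q=0.033, term=0.027643
Year 3: k_p_x=0.91117, q=0.055, term=0.042838
Year 4: k_p_x=0.861056, q=0.046, term=0.032555
A_x = 0.1566


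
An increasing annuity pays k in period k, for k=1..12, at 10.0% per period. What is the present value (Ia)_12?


(Ia)_n = sum_{k=1}^{n} k * v^k, v = 1/(1+i)
v = 0.909091
Sum computed term by term:
(Ia)_12 = 36.7149


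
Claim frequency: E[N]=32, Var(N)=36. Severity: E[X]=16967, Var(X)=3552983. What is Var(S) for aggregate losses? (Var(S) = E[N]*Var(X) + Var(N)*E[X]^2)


Var(S) = E[N]*Var(X) + Var(N)*E[X]^2
= 32*3552983 + 36*16967^2
= 113695456 + 10363647204
= 1.0477e+10


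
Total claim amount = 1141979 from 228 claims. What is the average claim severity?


severity = total / number
= 1141979 / 228
= 5008.6798


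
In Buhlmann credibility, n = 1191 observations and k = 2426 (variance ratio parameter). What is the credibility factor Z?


Z = n / (n + k)
= 1191 / (1191 + 2426)
= 1191 / 3617
= 0.3293


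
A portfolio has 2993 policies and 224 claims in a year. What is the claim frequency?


frequency = claims / policies
= 224 / 2993
= 0.0748


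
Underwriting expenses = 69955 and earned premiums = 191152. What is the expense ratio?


Expense ratio = expenses / premiums
= 69955 / 191152
= 0.366


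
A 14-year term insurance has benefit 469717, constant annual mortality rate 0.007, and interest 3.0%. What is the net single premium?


NSP = benefit * sum_{k=0}^{n-1} k_p_x * q * v^(k+1)
With constant q=0.007, v=0.970874
Sum = 0.075828
NSP = 469717 * 0.075828
= 35617.6693


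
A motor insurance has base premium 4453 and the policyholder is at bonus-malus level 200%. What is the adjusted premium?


adjusted = base * BM_level / 100
= 4453 * 200 / 100
= 4453 * 2.0
= 8906.0


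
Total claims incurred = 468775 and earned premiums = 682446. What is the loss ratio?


Loss ratio = claims / premiums
= 468775 / 682446
= 0.6869


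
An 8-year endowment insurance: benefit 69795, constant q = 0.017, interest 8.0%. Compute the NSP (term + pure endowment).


Term component = 6470.5599
Pure endowment = 8_p_x * v^8 * benefit = 0.871823 * 0.540269 * 69795 = 32874.7463
NSP = 39345.3062


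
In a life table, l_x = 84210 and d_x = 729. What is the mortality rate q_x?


q_x = d_x / l_x
= 729 / 84210
= 0.0087


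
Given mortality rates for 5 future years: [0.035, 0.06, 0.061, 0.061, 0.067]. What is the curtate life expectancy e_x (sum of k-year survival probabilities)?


e_x = sum_{k=1}^{n} k_p_x
k_p_x values:
  1_p_x = 0.965
  2_p_x = 0.9071
  3_p_x = 0.851767
  4_p_x = 0.799809
  5_p_x = 0.746222
e_x = 4.2699


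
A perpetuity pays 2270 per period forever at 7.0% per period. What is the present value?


PV = PMT / i
= 2270 / 0.07
= 32428.5714


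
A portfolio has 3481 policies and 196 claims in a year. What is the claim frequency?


frequency = claims / policies
= 196 / 3481
= 0.0563


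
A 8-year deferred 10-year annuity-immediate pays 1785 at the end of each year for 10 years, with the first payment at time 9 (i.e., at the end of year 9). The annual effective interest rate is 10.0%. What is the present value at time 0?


PV at time 8 of the 10-year annuity-immediate:
a_n = 1785 * (1-(1+0.1)^(-10))/0.1 = 10968.0523
Discount back 8 years to time 0:
PV = 10968.0523 * (1+0.1)^(-8)
= 10968.0523 * 0.466507
= 5116.6773


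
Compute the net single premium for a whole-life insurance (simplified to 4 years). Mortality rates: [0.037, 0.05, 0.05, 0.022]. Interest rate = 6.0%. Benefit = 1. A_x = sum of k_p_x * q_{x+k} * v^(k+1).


v = 0.943396
Year 0: k_p_x=1.0, q=0.037, term=0.034906
Year 1: k_p_x=0.963, q=0.05, term=0.042853
Year 2: k_p_x=0.91485, q=0.05, term=0.038406
Year 3: k_p_x=0.869107, q=0.022, term=0.015145
A_x = 0.1313


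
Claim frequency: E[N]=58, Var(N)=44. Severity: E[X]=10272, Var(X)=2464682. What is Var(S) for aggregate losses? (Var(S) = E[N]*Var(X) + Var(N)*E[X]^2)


Var(S) = E[N]*Var(X) + Var(N)*E[X]^2
= 58*2464682 + 44*10272^2
= 142951556 + 4642615296
= 4.7856e+09


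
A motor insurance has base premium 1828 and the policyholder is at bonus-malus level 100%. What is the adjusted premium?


adjusted = base * BM_level / 100
= 1828 * 100 / 100
= 1828 * 1.0
= 1828.0


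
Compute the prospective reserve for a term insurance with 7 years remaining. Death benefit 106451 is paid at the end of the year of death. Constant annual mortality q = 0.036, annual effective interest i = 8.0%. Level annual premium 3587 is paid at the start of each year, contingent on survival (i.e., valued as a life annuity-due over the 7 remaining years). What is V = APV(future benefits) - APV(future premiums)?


v = 1/(1+i) = 0.925926
APV(future benefits) per unit = sum_{k=0}^{6} k_p_x * q * v^(k+1) = 0.170251
APV(future benefits) = 106451 * 0.170251 = 18123.4421
Life annuity-due factor ä_{x:7} = sum_{k=0}^{6} k_p_x * v^k = 5.107545
APV(future premiums) = 3587 * 5.107545 = 18320.7636
V = 18123.4421 - 18320.7636
= -197.3215


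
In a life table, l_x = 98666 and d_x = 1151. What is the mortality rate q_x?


q_x = d_x / l_x
= 1151 / 98666
= 0.0117


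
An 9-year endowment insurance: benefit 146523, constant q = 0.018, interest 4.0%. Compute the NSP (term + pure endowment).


Term component = 18342.4143
Pure endowment = 9_p_x * v^9 * benefit = 0.849187 * 0.702587 * 146523 = 87419.6651
NSP = 105762.0794
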